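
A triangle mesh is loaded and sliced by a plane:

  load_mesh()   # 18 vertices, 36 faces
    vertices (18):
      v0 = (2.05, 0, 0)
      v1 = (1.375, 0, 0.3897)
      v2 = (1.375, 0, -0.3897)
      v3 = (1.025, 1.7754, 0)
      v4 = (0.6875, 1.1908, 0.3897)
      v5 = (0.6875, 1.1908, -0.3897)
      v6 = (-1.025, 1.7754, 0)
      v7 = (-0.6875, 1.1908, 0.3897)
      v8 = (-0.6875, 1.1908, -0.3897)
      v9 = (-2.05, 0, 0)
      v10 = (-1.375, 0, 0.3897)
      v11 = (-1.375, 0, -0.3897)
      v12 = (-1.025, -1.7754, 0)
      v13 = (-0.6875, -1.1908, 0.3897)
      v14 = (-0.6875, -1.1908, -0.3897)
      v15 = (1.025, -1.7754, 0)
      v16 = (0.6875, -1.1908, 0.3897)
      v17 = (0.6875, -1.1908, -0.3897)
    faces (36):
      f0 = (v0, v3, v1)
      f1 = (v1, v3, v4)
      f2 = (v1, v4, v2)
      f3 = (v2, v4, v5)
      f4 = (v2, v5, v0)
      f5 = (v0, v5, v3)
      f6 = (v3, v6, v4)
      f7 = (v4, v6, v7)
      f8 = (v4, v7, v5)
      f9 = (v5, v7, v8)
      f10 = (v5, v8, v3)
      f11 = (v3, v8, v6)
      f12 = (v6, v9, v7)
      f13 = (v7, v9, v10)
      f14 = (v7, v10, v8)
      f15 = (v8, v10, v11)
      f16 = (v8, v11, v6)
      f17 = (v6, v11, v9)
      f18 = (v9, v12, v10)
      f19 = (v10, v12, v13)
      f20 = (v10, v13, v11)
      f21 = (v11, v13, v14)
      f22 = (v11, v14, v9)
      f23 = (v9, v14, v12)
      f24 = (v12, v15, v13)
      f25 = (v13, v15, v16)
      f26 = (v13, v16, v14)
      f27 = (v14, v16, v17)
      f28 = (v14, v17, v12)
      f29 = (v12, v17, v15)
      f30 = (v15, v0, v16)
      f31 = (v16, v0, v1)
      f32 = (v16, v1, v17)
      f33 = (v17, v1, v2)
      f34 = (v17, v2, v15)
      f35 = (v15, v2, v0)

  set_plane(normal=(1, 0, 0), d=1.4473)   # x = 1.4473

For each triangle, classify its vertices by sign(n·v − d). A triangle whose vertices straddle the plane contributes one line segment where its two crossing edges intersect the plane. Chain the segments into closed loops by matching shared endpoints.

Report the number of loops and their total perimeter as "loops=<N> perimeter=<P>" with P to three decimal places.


loops=1 perimeter=4.402

Straddling triangles (6 of 36):
  (v0,v3,v1) [+--] → (1.4473, 1.04394, 0)–(1.4473, 0, 0.347959)  len=1.1004
  (v2,v5,v0) [--+] → (1.4473, 0.526749, -0.172383)–(1.4473, 0, -0.347959)  len=0.5552
  (v0,v5,v3) [+--] → (1.4473, 0.526749, -0.172383)–(1.4473, 1.04394, 0)  len=0.5452
  (v15,v0,v16) [-+-] → (1.4473, -1.04394, 0)–(1.4473, -0.526749, 0.172383)  len=0.5452
  (v16,v0,v1) [-+-] → (1.4473, -0.526749, 0.172383)–(1.4473, 0, 0.347959)  len=0.5552
  (v15,v2,v0) [--+] → (1.4473, 0, -0.347959)–(1.4473, -1.04394, 0)  len=1.1004

Chained into 1 loop(s):
  loop 1: 6 segments, perimeter = 4.4016
Total perimeter = 4.402


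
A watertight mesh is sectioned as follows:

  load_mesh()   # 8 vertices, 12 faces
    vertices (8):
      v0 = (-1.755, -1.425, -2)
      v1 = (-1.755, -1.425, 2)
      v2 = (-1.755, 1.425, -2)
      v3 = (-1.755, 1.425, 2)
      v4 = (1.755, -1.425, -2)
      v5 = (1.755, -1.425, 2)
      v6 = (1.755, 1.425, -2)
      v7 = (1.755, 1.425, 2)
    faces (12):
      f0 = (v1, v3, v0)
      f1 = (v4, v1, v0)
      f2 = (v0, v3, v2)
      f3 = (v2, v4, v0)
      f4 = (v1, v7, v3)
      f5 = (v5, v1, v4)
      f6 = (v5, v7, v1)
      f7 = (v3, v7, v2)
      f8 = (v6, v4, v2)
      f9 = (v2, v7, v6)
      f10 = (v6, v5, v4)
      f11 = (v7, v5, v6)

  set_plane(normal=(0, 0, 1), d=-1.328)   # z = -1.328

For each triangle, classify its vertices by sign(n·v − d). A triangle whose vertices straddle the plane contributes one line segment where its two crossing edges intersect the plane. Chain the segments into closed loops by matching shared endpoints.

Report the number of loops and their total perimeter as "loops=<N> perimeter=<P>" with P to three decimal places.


Straddling triangles (8 of 12):
  (v1,v3,v0) [++-] → (-1.755, -0.9462, -1.328)–(-1.755, -1.425, -1.328)  len=0.4788
  (v4,v1,v0) [-+-] → (1.16532, -1.425, -1.328)–(-1.755, -1.425, -1.328)  len=2.9203
  (v0,v3,v2) [-+-] → (-1.755, -0.9462, -1.328)–(-1.755, 1.425, -1.328)  len=2.3712
  (v5,v1,v4) [++-] → (1.16532, -1.425, -1.328)–(1.755, -1.425, -1.328)  len=0.5897
  (v3,v7,v2) [++-] → (-1.16532, 1.425, -1.328)–(-1.755, 1.425, -1.328)  len=0.5897
  (v2,v7,v6) [-+-] → (-1.16532, 1.425, -1.328)–(1.755, 1.425, -1.328)  len=2.9203
  (v6,v5,v4) [-+-] → (1.755, 0.9462, -1.328)–(1.755, -1.425, -1.328)  len=2.3712
  (v7,v5,v6) [++-] → (1.755, 0.9462, -1.328)–(1.755, 1.425, -1.328)  len=0.4788

Chained into 1 loop(s):
  loop 1: 8 segments, perimeter = 12.7200
Total perimeter = 12.720

loops=1 perimeter=12.720


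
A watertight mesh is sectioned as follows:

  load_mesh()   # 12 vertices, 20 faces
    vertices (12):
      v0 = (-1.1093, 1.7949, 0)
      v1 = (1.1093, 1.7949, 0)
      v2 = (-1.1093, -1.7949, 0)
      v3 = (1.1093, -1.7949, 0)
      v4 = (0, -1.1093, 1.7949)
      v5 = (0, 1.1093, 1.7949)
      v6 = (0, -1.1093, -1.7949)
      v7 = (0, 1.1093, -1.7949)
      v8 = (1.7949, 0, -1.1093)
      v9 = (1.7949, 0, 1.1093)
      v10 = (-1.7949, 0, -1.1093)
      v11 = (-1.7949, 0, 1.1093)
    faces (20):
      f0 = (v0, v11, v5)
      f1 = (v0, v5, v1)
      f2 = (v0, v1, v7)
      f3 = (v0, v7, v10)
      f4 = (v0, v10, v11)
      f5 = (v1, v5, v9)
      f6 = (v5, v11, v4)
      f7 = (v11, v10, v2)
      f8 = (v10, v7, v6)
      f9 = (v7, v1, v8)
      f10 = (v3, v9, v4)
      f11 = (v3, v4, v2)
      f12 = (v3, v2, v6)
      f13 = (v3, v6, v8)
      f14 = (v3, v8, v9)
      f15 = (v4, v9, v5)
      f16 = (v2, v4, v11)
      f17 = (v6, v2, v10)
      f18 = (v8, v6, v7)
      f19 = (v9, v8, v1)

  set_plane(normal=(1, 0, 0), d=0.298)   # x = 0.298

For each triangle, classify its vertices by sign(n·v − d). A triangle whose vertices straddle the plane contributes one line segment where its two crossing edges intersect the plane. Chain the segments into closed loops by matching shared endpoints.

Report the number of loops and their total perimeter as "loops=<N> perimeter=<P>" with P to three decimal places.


loops=1 perimeter=11.405

Straddling triangles (10 of 20):
  (v0,v5,v1) [--+] → (0.298, 1.29348, 1.31272)–(0.298, 1.7949, 0)  len=1.4052
  (v0,v1,v7) [-+-] → (0.298, 1.7949, 0)–(0.298, 1.29348, -1.31272)  len=1.4052
  (v1,v5,v9) [+-+] → (0.298, 1.29348, 1.31272)–(0.298, 0.925127, 1.68107)  len=0.5209
  (v7,v1,v8) [-++] → (0.298, 1.29348, -1.31272)–(0.298, 0.925127, -1.68107)  len=0.5209
  (v3,v9,v4) [++-] → (0.298, -0.925127, 1.68107)–(0.298, -1.29348, 1.31272)  len=0.5209
  (v3,v4,v2) [+--] → (0.298, -1.29348, 1.31272)–(0.298, -1.7949, 0)  len=1.4052
  (v3,v2,v6) [+--] → (0.298, -1.7949, 0)–(0.298, -1.29348, -1.31272)  len=1.4052
  (v3,v6,v8) [+-+] → (0.298, -1.29348, -1.31272)–(0.298, -0.925127, -1.68107)  len=0.5209
  (v4,v9,v5) [-+-] → (0.298, -0.925127, 1.68107)–(0.298, 0.925127, 1.68107)  len=1.8503
  (v8,v6,v7) [+--] → (0.298, -0.925127, -1.68107)–(0.298, 0.925127, -1.68107)  len=1.8503

Chained into 1 loop(s):
  loop 1: 10 segments, perimeter = 11.4051
Total perimeter = 11.405


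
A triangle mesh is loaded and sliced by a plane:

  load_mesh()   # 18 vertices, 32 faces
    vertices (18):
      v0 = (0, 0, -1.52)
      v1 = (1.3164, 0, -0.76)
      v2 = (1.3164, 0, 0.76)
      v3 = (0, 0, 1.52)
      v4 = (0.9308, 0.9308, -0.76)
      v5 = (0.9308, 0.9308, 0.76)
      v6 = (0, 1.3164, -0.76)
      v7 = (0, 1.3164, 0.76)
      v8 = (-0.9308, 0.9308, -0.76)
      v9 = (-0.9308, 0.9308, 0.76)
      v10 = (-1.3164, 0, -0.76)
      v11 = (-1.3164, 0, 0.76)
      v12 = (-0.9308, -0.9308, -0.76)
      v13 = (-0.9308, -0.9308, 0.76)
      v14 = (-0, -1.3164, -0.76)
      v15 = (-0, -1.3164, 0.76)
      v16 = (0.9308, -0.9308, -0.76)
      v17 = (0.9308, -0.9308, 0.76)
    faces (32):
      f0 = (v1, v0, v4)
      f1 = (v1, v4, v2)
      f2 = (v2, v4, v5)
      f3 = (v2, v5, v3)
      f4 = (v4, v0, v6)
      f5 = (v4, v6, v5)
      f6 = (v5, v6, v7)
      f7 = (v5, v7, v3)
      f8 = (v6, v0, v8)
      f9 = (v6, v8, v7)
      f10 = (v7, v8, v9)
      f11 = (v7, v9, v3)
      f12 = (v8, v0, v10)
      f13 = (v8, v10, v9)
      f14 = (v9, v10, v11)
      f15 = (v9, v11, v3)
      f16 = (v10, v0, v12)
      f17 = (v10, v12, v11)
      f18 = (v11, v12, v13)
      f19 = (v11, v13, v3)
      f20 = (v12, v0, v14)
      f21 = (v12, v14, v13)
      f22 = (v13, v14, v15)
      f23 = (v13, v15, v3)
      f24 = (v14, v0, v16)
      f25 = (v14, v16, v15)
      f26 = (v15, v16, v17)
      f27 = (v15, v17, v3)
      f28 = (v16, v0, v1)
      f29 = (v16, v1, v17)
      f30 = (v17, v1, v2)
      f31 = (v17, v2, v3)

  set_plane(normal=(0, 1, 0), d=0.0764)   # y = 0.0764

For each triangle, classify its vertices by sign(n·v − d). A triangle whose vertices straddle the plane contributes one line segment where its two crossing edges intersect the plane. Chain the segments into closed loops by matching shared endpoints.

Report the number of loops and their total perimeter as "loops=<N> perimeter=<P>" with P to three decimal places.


loops=1 perimeter=8.935

Straddling triangles (12 of 32):
  (v1,v0,v4) [--+] → (0.0764, 0.0764, -1.45762)–(1.28475, 0.0764, -0.76)  len=1.3953
  (v1,v4,v2) [-+-] → (1.28475, 0.0764, -0.76)–(1.28475, 0.0764, 0.635239)  len=1.3952
  (v2,v4,v5) [-++] → (1.28475, 0.0764, 0.635239)–(1.28475, 0.0764, 0.76)  len=0.1248
  (v2,v5,v3) [-+-] → (1.28475, 0.0764, 0.76)–(0.0764, 0.0764, 1.45762)  len=1.3953
  (v4,v0,v6) [+-+] → (0.0764, 0.0764, -1.45762)–(0, 0.0764, -1.47589)  len=0.0786
  (v5,v7,v3) [++-] → (0, 0.0764, 1.47589)–(0.0764, 0.0764, 1.45762)  len=0.0786
  (v6,v0,v8) [+-+] → (0, 0.0764, -1.47589)–(-0.0764, 0.0764, -1.45762)  len=0.0786
  (v7,v9,v3) [++-] → (-0.0764, 0.0764, 1.45762)–(0, 0.0764, 1.47589)  len=0.0786
  (v8,v0,v10) [+--] → (-0.0764, 0.0764, -1.45762)–(-1.28475, 0.0764, -0.76)  len=1.3953
  (v8,v10,v9) [+-+] → (-1.28475, 0.0764, -0.76)–(-1.28475, 0.0764, -0.635239)  len=0.1248
  (v9,v10,v11) [+--] → (-1.28475, 0.0764, -0.635239)–(-1.28475, 0.0764, 0.76)  len=1.3952
  (v9,v11,v3) [+--] → (-1.28475, 0.0764, 0.76)–(-0.0764, 0.0764, 1.45762)  len=1.3953

Chained into 1 loop(s):
  loop 1: 12 segments, perimeter = 8.9353
Total perimeter = 8.935


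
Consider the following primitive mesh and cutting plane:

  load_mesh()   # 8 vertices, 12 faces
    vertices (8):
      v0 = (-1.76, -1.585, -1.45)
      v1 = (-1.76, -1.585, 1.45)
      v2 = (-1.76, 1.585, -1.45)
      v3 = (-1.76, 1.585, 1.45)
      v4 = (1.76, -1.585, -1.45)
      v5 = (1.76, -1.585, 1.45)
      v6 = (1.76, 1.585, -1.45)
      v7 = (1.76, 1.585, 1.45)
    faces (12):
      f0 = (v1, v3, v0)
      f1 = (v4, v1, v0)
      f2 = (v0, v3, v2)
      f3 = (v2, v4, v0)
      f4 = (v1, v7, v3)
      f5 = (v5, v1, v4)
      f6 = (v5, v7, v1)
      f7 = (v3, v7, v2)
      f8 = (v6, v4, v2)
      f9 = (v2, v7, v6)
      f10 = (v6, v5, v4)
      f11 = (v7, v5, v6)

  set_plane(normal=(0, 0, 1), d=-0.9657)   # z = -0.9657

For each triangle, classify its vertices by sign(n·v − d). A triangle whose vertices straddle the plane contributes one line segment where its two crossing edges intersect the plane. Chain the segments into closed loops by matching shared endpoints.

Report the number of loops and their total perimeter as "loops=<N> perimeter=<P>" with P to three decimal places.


Straddling triangles (8 of 12):
  (v1,v3,v0) [++-] → (-1.76, -1.05561, -0.9657)–(-1.76, -1.585, -0.9657)  len=0.5294
  (v4,v1,v0) [-+-] → (1.17216, -1.585, -0.9657)–(-1.76, -1.585, -0.9657)  len=2.9322
  (v0,v3,v2) [-+-] → (-1.76, -1.05561, -0.9657)–(-1.76, 1.585, -0.9657)  len=2.6406
  (v5,v1,v4) [++-] → (1.17216, -1.585, -0.9657)–(1.76, -1.585, -0.9657)  len=0.5878
  (v3,v7,v2) [++-] → (-1.17216, 1.585, -0.9657)–(-1.76, 1.585, -0.9657)  len=0.5878
  (v2,v7,v6) [-+-] → (-1.17216, 1.585, -0.9657)–(1.76, 1.585, -0.9657)  len=2.9322
  (v6,v5,v4) [-+-] → (1.76, 1.05561, -0.9657)–(1.76, -1.585, -0.9657)  len=2.6406
  (v7,v5,v6) [++-] → (1.76, 1.05561, -0.9657)–(1.76, 1.585, -0.9657)  len=0.5294

Chained into 1 loop(s):
  loop 1: 8 segments, perimeter = 13.3800
Total perimeter = 13.380

loops=1 perimeter=13.380


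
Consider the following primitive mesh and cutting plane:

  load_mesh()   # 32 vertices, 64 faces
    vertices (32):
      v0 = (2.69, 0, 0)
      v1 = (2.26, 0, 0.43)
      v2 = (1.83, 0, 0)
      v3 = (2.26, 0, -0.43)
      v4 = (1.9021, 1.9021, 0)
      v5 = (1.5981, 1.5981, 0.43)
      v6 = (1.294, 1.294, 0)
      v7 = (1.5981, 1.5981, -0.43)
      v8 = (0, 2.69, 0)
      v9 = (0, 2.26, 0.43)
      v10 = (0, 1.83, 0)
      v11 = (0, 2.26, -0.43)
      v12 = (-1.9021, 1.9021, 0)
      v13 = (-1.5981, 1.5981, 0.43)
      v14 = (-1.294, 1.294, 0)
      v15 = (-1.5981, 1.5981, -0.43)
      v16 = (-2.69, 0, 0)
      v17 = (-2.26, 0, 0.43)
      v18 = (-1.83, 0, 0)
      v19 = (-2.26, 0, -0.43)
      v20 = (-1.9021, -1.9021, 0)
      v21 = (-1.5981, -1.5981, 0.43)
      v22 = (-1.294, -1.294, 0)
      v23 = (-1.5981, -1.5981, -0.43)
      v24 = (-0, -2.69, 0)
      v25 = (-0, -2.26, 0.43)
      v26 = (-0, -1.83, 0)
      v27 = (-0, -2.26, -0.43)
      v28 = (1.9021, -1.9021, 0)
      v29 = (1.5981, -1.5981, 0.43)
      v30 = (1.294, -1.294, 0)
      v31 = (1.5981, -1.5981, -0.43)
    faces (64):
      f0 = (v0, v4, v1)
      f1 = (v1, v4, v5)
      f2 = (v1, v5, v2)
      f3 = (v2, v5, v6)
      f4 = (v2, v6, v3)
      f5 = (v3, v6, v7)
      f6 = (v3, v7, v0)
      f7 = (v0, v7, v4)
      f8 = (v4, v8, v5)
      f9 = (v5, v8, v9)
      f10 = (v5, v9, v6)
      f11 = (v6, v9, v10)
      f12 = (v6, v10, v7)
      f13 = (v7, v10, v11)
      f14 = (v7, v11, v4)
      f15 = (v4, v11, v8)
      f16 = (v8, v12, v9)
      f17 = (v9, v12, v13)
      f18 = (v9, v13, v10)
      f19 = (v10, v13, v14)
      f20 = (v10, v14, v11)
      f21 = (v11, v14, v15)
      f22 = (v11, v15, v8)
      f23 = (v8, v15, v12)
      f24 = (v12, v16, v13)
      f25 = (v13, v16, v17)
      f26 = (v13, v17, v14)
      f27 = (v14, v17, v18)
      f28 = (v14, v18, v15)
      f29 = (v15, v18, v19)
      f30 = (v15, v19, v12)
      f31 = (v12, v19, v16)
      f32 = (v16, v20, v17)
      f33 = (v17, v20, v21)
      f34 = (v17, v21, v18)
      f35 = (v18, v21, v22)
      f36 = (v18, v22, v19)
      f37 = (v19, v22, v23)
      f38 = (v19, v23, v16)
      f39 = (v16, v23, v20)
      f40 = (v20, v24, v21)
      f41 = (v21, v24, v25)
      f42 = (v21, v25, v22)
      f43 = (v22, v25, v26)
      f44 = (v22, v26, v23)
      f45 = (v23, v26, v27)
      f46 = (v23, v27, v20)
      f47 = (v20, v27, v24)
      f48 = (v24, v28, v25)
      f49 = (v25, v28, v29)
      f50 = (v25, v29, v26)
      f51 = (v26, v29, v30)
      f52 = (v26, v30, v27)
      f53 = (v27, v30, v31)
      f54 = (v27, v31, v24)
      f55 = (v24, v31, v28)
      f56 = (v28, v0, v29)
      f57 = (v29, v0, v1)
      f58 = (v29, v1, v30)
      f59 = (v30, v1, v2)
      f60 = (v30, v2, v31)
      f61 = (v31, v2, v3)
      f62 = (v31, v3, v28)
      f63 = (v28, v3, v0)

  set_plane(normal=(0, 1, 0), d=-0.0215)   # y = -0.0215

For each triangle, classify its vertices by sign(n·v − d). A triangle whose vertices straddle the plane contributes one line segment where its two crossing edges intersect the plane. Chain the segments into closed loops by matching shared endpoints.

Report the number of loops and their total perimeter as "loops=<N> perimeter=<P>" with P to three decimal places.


Straddling triangles (16 of 64):
  (v16,v20,v17) [+-+] → (-2.68109, -0.0215, 0)–(-2.25595, -0.0215, 0.42514)  len=0.6012
  (v17,v20,v21) [+--] → (-2.25595, -0.0215, 0.42514)–(-2.2511, -0.0215, 0.43)  len=0.0069
  (v17,v21,v18) [+-+] → (-2.2511, -0.0215, 0.43)–(-1.82688, -0.0215, 0.00578499)  len=0.5999
  (v18,v21,v22) [+--] → (-1.82688, -0.0215, 0.00578499)–(-1.82109, -0.0215, 0)  len=0.0082
  (v18,v22,v19) [+-+] → (-1.82109, -0.0215, 0)–(-2.24395, -0.0215, -0.422855)  len=0.5980
  (v19,v22,v23) [+--] → (-2.24395, -0.0215, -0.422855)–(-2.2511, -0.0215, -0.43)  len=0.0101
  (v19,v23,v16) [+-+] → (-2.2511, -0.0215, -0.43)–(-2.67531, -0.0215, -0.00578499)  len=0.5999
  (v16,v23,v20) [+--] → (-2.67531, -0.0215, -0.00578499)–(-2.68109, -0.0215, 0)  len=0.0082
  (v28,v0,v29) [-+-] → (2.68109, -0.0215, 0)–(2.67531, -0.0215, 0.00578499)  len=0.0082
  (v29,v0,v1) [-++] → (2.67531, -0.0215, 0.00578499)–(2.2511, -0.0215, 0.43)  len=0.5999
  (v29,v1,v30) [-+-] → (2.2511, -0.0215, 0.43)–(2.24395, -0.0215, 0.422855)  len=0.0101
  (v30,v1,v2) [-++] → (2.24395, -0.0215, 0.422855)–(1.82109, -0.0215, 0)  len=0.5980
  (v30,v2,v31) [-+-] → (1.82109, -0.0215, 0)–(1.82688, -0.0215, -0.00578499)  len=0.0082
  (v31,v2,v3) [-++] → (1.82688, -0.0215, -0.00578499)–(2.2511, -0.0215, -0.43)  len=0.5999
  (v31,v3,v28) [-+-] → (2.2511, -0.0215, -0.43)–(2.25595, -0.0215, -0.42514)  len=0.0069
  (v28,v3,v0) [-++] → (2.25595, -0.0215, -0.42514)–(2.68109, -0.0215, 0)  len=0.6012

Chained into 2 loop(s):
  loop 1: 8 segments, perimeter = 2.4324
  loop 2: 8 segments, perimeter = 2.4324
Total perimeter = 4.865

loops=2 perimeter=4.865


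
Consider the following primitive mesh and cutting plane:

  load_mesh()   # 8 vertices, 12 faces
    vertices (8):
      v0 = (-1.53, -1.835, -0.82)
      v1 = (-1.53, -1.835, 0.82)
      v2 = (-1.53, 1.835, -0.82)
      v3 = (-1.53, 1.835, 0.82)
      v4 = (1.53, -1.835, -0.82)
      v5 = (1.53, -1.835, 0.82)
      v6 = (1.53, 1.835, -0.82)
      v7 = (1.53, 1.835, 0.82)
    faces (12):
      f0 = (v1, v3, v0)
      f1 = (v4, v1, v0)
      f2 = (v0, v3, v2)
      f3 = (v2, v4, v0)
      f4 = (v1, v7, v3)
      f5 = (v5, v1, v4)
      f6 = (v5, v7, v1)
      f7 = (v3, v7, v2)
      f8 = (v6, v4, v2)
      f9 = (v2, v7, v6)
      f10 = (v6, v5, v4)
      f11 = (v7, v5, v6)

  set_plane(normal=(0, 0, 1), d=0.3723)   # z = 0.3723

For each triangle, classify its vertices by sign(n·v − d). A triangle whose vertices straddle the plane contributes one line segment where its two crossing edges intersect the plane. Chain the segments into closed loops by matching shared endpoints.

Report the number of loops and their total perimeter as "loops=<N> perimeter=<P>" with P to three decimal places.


Straddling triangles (8 of 12):
  (v1,v3,v0) [++-] → (-1.53, 0.833135, 0.3723)–(-1.53, -1.835, 0.3723)  len=2.6681
  (v4,v1,v0) [-+-] → (-0.694657, -1.835, 0.3723)–(-1.53, -1.835, 0.3723)  len=0.8353
  (v0,v3,v2) [-+-] → (-1.53, 0.833135, 0.3723)–(-1.53, 1.835, 0.3723)  len=1.0019
  (v5,v1,v4) [++-] → (-0.694657, -1.835, 0.3723)–(1.53, -1.835, 0.3723)  len=2.2247
  (v3,v7,v2) [++-] → (0.694657, 1.835, 0.3723)–(-1.53, 1.835, 0.3723)  len=2.2247
  (v2,v7,v6) [-+-] → (0.694657, 1.835, 0.3723)–(1.53, 1.835, 0.3723)  len=0.8353
  (v6,v5,v4) [-+-] → (1.53, -0.833135, 0.3723)–(1.53, -1.835, 0.3723)  len=1.0019
  (v7,v5,v6) [++-] → (1.53, -0.833135, 0.3723)–(1.53, 1.835, 0.3723)  len=2.6681

Chained into 1 loop(s):
  loop 1: 8 segments, perimeter = 13.4600
Total perimeter = 13.460

loops=1 perimeter=13.460


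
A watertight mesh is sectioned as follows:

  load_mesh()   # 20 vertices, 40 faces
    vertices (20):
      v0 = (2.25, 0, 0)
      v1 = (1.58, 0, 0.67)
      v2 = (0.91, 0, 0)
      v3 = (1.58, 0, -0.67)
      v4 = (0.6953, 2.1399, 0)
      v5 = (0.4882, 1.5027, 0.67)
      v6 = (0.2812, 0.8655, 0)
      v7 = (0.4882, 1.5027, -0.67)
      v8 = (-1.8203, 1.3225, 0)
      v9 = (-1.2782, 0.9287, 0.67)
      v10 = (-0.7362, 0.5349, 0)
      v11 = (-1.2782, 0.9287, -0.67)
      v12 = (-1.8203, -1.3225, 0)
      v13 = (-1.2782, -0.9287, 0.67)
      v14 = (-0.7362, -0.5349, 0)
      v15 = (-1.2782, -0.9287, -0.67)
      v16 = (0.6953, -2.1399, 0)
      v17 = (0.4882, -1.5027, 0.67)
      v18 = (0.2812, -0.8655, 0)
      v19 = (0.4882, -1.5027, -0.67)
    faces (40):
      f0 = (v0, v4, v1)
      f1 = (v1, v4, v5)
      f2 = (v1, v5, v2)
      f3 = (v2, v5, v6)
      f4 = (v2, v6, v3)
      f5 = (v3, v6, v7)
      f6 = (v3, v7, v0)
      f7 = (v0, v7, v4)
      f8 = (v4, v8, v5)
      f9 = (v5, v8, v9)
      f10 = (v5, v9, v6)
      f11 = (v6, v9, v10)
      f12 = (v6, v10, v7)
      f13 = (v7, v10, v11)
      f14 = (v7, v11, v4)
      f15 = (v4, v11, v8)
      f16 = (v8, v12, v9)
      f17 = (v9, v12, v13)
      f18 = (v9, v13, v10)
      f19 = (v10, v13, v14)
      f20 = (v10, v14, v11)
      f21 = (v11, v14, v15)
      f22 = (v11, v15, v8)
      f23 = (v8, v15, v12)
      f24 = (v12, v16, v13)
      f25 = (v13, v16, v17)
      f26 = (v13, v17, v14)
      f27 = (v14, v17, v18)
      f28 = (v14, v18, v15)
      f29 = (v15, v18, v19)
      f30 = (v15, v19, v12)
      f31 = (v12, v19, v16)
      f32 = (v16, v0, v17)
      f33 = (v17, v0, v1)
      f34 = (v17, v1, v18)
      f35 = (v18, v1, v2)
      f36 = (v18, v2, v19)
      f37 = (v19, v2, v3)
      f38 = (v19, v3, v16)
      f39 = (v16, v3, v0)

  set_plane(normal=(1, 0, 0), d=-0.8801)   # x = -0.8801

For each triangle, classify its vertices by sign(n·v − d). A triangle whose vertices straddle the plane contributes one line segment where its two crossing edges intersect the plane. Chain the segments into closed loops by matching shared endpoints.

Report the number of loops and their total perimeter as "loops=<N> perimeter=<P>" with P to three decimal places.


loops=1 perimeter=8.661

Straddling triangles (18 of 40):
  (v4,v8,v5) [+-+] → (-0.8801, 1.628, 0)–(-0.8801, 1.39589, 0.272876)  len=0.3582
  (v5,v8,v9) [+--] → (-0.8801, 1.39589, 0.272876)–(-0.8801, 1.05806, 0.67)  len=0.5214
  (v5,v9,v6) [+-+] → (-0.8801, 1.05806, 0.67)–(-0.8801, 0.912566, 0.498955)  len=0.2246
  (v6,v9,v10) [+-+] → (-0.8801, 0.912566, 0.498955)–(-0.8801, 0.639453, 0.177884)  len=0.4215
  (v7,v10,v11) [++-] → (-0.8801, 0.639453, -0.177884)–(-0.8801, 1.05806, -0.67)  len=0.6461
  (v7,v11,v4) [+-+] → (-0.8801, 1.05806, -0.67)–(-0.8801, 1.17303, -0.534846)  len=0.1774
  (v4,v11,v8) [+--] → (-0.8801, 1.17303, -0.534846)–(-0.8801, 1.628, 0)  len=0.7022
  (v9,v13,v10) [--+] → (-0.8801, 0.146317, 0.177884)–(-0.8801, 0.639453, 0.177884)  len=0.4931
  (v10,v13,v14) [+-+] → (-0.8801, 0.146317, 0.177884)–(-0.8801, -0.639453, 0.177884)  len=0.7858
  (v10,v14,v11) [++-] → (-0.8801, -0.146317, -0.177884)–(-0.8801, 0.639453, -0.177884)  len=0.7858
  (v11,v14,v15) [-+-] → (-0.8801, -0.146317, -0.177884)–(-0.8801, -0.639453, -0.177884)  len=0.4931
  (v12,v16,v13) [-+-] → (-0.8801, -1.628, 0)–(-0.8801, -1.17303, 0.534846)  len=0.7022
  (v13,v16,v17) [-++] → (-0.8801, -1.17303, 0.534846)–(-0.8801, -1.05806, 0.67)  len=0.1774
  (v13,v17,v14) [-++] → (-0.8801, -1.05806, 0.67)–(-0.8801, -0.639453, 0.177884)  len=0.6461
  (v14,v18,v15) [++-] → (-0.8801, -0.912566, -0.498955)–(-0.8801, -0.639453, -0.177884)  len=0.4215
  (v15,v18,v19) [-++] → (-0.8801, -0.912566, -0.498955)–(-0.8801, -1.05806, -0.67)  len=0.2246
  (v15,v19,v12) [-+-] → (-0.8801, -1.05806, -0.67)–(-0.8801, -1.39589, -0.272876)  len=0.5214
  (v12,v19,v16) [-++] → (-0.8801, -1.39589, -0.272876)–(-0.8801, -1.628, 0)  len=0.3582

Chained into 1 loop(s):
  loop 1: 18 segments, perimeter = 8.6606
Total perimeter = 8.661


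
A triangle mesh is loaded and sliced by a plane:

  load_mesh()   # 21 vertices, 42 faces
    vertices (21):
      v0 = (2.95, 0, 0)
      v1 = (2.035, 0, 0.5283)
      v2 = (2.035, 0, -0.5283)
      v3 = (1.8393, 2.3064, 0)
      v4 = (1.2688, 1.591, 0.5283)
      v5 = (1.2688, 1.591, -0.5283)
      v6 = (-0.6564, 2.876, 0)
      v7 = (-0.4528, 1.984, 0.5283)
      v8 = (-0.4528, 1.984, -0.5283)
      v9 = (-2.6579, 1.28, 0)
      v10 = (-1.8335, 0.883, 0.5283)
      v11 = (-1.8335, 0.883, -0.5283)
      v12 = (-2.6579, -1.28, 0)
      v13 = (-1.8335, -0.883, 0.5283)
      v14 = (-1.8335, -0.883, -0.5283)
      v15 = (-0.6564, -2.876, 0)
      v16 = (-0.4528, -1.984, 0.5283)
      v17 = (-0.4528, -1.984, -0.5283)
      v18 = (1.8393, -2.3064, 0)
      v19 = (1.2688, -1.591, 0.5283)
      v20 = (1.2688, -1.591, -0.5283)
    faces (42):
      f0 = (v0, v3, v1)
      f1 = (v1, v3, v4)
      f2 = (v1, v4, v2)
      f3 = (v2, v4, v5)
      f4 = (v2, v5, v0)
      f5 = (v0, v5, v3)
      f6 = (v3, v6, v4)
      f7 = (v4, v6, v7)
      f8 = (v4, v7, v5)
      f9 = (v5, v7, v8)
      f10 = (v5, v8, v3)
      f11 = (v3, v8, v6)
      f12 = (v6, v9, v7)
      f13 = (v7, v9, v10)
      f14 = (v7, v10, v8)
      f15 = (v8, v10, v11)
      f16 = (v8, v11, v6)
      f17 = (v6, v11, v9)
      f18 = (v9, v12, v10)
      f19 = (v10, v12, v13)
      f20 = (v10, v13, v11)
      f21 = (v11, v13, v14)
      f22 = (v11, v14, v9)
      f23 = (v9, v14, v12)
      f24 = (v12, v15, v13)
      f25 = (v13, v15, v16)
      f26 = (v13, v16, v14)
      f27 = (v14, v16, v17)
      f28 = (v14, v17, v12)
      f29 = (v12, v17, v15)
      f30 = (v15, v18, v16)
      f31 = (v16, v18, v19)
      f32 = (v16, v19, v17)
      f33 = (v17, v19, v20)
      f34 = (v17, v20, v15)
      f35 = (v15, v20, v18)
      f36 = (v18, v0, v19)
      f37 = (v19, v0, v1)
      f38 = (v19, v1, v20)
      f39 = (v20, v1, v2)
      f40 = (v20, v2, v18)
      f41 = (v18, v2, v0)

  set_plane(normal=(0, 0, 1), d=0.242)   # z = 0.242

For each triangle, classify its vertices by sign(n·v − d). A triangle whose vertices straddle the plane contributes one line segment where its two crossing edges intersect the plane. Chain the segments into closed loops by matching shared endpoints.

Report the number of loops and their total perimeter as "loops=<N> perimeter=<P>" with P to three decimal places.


loops=2 perimeter=27.735

Straddling triangles (28 of 42):
  (v0,v3,v1) [--+] → (1.92894, 1.2499, 0.242)–(2.53086, 0, 0.242)  len=1.3873
  (v1,v3,v4) [+-+] → (1.92894, 1.2499, 0.242)–(1.57797, 1.97869, 0.242)  len=0.8089
  (v1,v4,v2) [++-] → (1.47641, 1.1599, 0.242)–(2.035, 0, 0.242)  len=1.2874
  (v2,v4,v5) [-+-] → (1.47641, 1.1599, 0.242)–(1.2688, 1.591, 0.242)  len=0.4785
  (v3,v6,v4) [--+] → (0.225482, 2.28738, 0.242)–(1.57797, 1.97869, 0.242)  len=1.3873
  (v4,v6,v7) [+-+] → (0.225482, 2.28738, 0.242)–(-0.563136, 2.4674, 0.242)  len=0.8089
  (v4,v7,v5) [++-] → (0.0136907, 1.87751, 0.242)–(1.2688, 1.591, 0.242)  len=1.2874
  (v5,v7,v8) [-+-] → (0.0136907, 1.87751, 0.242)–(-0.4528, 1.984, 0.242)  len=0.4785
  (v6,v9,v7) [--+] → (-1.6478, 1.60248, 0.242)–(-0.563136, 2.4674, 0.242)  len=1.3873
  (v7,v9,v10) [+-+] → (-1.6478, 1.60248, 0.242)–(-2.28026, 1.09814, 0.242)  len=0.8089
  (v7,v10,v8) [++-] → (-1.45938, 1.18133, 0.242)–(-0.4528, 1.984, 0.242)  len=1.2874
  (v8,v10,v11) [-+-] → (-1.45938, 1.18133, 0.242)–(-1.8335, 0.883, 0.242)  len=0.4785
  (v9,v12,v10) [--+] → (-2.28026, -0.289188, 0.242)–(-2.28026, 1.09814, 0.242)  len=1.3873
  (v10,v12,v13) [+-+] → (-2.28026, -0.289188, 0.242)–(-2.28026, -1.09814, 0.242)  len=0.8090
  (v10,v13,v11) [++-] → (-1.8335, -0.404479, 0.242)–(-1.8335, 0.883, 0.242)  len=1.2875
  (v11,v13,v14) [-+-] → (-1.8335, -0.404479, 0.242)–(-1.8335, -0.883, 0.242)  len=0.4785
  (v12,v15,v13) [--+] → (-1.1956, -1.96306, 0.242)–(-2.28026, -1.09814, 0.242)  len=1.3873
  (v13,v15,v16) [+-+] → (-1.1956, -1.96306, 0.242)–(-0.563136, -2.4674, 0.242)  len=0.8089
  (v13,v16,v14) [++-] → (-0.826919, -1.68567, 0.242)–(-1.8335, -0.883, 0.242)  len=1.2874
  (v14,v16,v17) [-+-] → (-0.826919, -1.68567, 0.242)–(-0.4528, -1.984, 0.242)  len=0.4785
  (v15,v18,v16) [--+] → (0.789351, -2.15872, 0.242)–(-0.563136, -2.4674, 0.242)  len=1.3873
  (v16,v18,v19) [+-+] → (0.789351, -2.15872, 0.242)–(1.57797, -1.97869, 0.242)  len=0.8089
  (v16,v19,v17) [++-] → (0.802309, -1.69749, 0.242)–(-0.4528, -1.984, 0.242)  len=1.2874
  (v17,v19,v20) [-+-] → (0.802309, -1.69749, 0.242)–(1.2688, -1.591, 0.242)  len=0.4785
  (v18,v0,v19) [--+] → (2.17989, -0.728794, 0.242)–(1.57797, -1.97869, 0.242)  len=1.3873
  (v19,v0,v1) [+-+] → (2.17989, -0.728794, 0.242)–(2.53086, 0, 0.242)  len=0.8089
  (v19,v1,v20) [++-] → (1.82739, -0.431103, 0.242)–(1.2688, -1.591, 0.242)  len=1.2874
  (v20,v1,v2) [-+-] → (1.82739, -0.431103, 0.242)–(2.035, 0, 0.242)  len=0.4785

Chained into 2 loop(s):
  loop 1: 14 segments, perimeter = 15.3734
  loop 2: 14 segments, perimeter = 12.3614
Total perimeter = 27.735


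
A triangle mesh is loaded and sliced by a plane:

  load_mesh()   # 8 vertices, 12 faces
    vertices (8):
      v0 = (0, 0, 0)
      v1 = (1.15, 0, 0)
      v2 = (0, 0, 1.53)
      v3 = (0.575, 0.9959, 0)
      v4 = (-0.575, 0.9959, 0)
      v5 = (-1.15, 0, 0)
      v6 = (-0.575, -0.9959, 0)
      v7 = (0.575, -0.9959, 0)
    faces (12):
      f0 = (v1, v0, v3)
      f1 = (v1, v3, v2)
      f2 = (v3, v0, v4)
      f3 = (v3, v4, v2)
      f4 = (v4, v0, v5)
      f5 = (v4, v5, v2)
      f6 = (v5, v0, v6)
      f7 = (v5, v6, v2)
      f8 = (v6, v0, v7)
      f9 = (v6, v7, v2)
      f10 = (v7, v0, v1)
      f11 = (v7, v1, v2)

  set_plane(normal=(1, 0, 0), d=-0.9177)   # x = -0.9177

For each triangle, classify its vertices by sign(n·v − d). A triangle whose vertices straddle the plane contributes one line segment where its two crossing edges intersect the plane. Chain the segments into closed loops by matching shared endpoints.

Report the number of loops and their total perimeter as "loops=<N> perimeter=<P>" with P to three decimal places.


Straddling triangles (4 of 12):
  (v4,v0,v5) [++-] → (-0.9177, 0, 0)–(-0.9177, 0.402344, 0)  len=0.4023
  (v4,v5,v2) [+-+] → (-0.9177, 0.402344, 0)–(-0.9177, 0, 0.30906)  len=0.5073
  (v5,v0,v6) [-++] → (-0.9177, 0, 0)–(-0.9177, -0.402344, 0)  len=0.4023
  (v5,v6,v2) [-++] → (-0.9177, -0.402344, 0)–(-0.9177, 0, 0.30906)  len=0.5073

Chained into 1 loop(s):
  loop 1: 4 segments, perimeter = 1.8194
Total perimeter = 1.819

loops=1 perimeter=1.819


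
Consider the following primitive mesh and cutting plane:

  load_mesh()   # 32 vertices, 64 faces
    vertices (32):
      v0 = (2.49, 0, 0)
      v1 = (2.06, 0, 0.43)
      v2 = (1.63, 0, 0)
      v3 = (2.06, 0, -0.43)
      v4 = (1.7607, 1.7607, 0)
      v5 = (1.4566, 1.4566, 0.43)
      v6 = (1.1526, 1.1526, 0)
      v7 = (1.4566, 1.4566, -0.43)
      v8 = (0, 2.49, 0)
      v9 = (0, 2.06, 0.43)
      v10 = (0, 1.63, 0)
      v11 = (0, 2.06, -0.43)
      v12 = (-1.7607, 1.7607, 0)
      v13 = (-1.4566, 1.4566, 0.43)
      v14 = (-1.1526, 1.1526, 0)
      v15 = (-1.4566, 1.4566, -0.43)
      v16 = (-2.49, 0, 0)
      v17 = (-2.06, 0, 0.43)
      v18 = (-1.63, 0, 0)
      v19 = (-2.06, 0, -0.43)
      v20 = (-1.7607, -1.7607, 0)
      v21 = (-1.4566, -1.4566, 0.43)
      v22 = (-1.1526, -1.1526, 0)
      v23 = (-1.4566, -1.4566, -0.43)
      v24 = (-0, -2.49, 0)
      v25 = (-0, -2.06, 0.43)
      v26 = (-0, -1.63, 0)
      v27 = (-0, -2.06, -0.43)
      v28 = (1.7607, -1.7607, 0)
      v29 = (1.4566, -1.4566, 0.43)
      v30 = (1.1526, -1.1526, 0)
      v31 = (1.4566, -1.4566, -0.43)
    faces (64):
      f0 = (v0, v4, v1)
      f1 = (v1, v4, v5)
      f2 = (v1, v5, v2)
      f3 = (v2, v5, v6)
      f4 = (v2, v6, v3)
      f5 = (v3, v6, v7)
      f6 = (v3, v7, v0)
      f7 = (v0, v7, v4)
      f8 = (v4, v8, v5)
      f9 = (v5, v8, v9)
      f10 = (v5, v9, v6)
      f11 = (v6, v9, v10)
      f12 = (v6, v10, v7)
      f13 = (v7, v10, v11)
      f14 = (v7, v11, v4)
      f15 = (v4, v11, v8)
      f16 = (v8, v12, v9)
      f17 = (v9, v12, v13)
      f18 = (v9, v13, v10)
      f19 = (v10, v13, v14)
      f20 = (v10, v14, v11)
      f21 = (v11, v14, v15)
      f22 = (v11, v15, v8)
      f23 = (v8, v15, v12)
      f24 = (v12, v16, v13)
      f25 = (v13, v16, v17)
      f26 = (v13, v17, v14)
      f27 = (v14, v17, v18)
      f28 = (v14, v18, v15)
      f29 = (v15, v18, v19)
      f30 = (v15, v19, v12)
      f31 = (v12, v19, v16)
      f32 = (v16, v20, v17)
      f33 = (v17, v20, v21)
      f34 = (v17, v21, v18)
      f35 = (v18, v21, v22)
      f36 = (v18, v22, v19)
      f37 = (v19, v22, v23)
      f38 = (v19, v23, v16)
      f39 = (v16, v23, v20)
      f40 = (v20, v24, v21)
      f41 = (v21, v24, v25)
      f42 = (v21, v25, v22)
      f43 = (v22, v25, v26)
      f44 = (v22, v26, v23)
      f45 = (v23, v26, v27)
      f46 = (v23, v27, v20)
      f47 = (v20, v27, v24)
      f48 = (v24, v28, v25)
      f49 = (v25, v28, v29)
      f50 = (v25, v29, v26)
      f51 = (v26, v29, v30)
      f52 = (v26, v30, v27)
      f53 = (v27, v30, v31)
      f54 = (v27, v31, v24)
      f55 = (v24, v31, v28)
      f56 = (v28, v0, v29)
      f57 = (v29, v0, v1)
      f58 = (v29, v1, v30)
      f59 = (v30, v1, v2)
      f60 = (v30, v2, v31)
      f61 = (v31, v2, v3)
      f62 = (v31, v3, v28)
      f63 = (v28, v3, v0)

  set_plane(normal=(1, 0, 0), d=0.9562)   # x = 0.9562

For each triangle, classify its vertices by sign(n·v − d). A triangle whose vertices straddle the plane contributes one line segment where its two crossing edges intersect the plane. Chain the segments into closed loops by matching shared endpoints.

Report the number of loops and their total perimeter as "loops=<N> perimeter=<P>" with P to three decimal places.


Straddling triangles (16 of 64):
  (v4,v8,v5) [+-+] → (0.9562, 2.09393, 0)–(0.9562, 1.81161, 0.282278)  len=0.3992
  (v5,v8,v9) [+--] → (0.9562, 1.81161, 0.282278)–(0.9562, 1.66389, 0.43)  len=0.2089
  (v5,v9,v6) [+-+] → (0.9562, 1.66389, 0.43)–(0.9562, 1.30722, 0.0732709)  len=0.5045
  (v6,v9,v10) [+--] → (0.9562, 1.30722, 0.0732709)–(0.9562, 1.23395, 0)  len=0.1036
  (v6,v10,v7) [+-+] → (0.9562, 1.23395, 0)–(0.9562, 1.51617, -0.282278)  len=0.3992
  (v7,v10,v11) [+--] → (0.9562, 1.51617, -0.282278)–(0.9562, 1.66389, -0.43)  len=0.2089
  (v7,v11,v4) [+-+] → (0.9562, 1.66389, -0.43)–(0.9562, 1.89746, -0.196476)  len=0.3303
  (v4,v11,v8) [+--] → (0.9562, 1.89746, -0.196476)–(0.9562, 2.09393, 0)  len=0.2779
  (v24,v28,v25) [-+-] → (0.9562, -2.09393, 0)–(0.9562, -1.89746, 0.196476)  len=0.2779
  (v25,v28,v29) [-++] → (0.9562, -1.89746, 0.196476)–(0.9562, -1.66389, 0.43)  len=0.3303
  (v25,v29,v26) [-+-] → (0.9562, -1.66389, 0.43)–(0.9562, -1.51617, 0.282278)  len=0.2089
  (v26,v29,v30) [-++] → (0.9562, -1.51617, 0.282278)–(0.9562, -1.23395, 0)  len=0.3992
  (v26,v30,v27) [-+-] → (0.9562, -1.23395, 0)–(0.9562, -1.30722, -0.0732709)  len=0.1036
  (v27,v30,v31) [-++] → (0.9562, -1.30722, -0.0732709)–(0.9562, -1.66389, -0.43)  len=0.5045
  (v27,v31,v24) [-+-] → (0.9562, -1.66389, -0.43)–(0.9562, -1.81161, -0.282278)  len=0.2089
  (v24,v31,v28) [-++] → (0.9562, -1.81161, -0.282278)–(0.9562, -2.09393, 0)  len=0.3992

Chained into 2 loop(s):
  loop 1: 8 segments, perimeter = 2.4324
  loop 2: 8 segments, perimeter = 2.4324
Total perimeter = 4.865

loops=2 perimeter=4.865


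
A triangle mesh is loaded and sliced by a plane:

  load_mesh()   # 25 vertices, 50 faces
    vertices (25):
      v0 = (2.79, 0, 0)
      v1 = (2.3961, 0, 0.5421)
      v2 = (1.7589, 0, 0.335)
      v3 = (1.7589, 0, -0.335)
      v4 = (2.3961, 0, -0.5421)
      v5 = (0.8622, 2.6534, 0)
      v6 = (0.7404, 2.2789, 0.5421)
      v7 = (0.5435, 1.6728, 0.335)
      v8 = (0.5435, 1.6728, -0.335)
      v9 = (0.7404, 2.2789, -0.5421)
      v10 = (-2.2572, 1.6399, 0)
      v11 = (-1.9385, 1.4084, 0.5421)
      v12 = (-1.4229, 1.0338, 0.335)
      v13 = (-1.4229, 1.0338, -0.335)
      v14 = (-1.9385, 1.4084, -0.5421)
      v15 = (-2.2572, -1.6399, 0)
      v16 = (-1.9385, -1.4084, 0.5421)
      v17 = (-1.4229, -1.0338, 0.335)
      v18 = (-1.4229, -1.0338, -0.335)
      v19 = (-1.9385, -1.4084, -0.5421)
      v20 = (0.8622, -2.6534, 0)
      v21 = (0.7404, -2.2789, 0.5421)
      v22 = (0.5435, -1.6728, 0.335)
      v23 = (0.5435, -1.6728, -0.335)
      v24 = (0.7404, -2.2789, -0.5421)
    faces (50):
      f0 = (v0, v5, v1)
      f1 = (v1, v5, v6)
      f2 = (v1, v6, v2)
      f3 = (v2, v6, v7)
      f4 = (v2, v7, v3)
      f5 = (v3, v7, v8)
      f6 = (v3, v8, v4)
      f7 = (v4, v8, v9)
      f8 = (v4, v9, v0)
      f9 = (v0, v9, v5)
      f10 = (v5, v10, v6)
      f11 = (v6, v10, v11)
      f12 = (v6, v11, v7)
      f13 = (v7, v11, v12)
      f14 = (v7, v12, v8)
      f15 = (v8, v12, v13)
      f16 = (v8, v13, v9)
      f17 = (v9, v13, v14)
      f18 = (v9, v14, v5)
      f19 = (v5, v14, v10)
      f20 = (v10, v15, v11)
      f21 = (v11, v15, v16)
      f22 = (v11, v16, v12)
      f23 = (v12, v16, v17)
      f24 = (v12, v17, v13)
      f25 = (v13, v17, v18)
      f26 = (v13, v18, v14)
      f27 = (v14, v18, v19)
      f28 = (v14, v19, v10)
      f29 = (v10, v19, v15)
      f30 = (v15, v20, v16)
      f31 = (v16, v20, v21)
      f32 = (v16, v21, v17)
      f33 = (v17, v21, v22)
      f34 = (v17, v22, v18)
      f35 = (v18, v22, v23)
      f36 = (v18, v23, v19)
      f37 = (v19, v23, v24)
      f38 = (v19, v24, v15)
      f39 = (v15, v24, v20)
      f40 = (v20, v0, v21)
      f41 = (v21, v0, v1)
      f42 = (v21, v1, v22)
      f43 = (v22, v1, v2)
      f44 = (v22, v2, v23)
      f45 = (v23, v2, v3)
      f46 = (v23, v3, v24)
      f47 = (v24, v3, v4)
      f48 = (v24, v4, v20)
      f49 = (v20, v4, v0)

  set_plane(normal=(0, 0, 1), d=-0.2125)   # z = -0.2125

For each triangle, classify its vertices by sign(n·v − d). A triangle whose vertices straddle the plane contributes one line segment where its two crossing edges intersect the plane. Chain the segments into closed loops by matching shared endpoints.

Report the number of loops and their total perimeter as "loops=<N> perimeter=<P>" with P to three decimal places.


Straddling triangles (20 of 50):
  (v2,v7,v3) [++-] → (1.53668, 0.305848, -0.2125)–(1.7589, 0, -0.2125)  len=0.3781
  (v3,v7,v8) [-+-] → (1.53668, 0.305848, -0.2125)–(0.5435, 1.6728, -0.2125)  len=1.6897
  (v4,v9,v0) [--+] → (1.98657, 0.893315, -0.2125)–(2.63559, 0, -0.2125)  len=1.1042
  (v0,v9,v5) [+-+] → (1.98657, 0.893315, -0.2125)–(0.814455, 2.5066, -0.2125)  len=1.9941
  (v7,v12,v8) [++-] → (0.183972, 1.55597, -0.2125)–(0.5435, 1.6728, -0.2125)  len=0.3780
  (v8,v12,v13) [-+-] → (0.183972, 1.55597, -0.2125)–(-1.4229, 1.0338, -0.2125)  len=1.6896
  (v9,v14,v5) [--+] → (-0.235658, 2.16537, -0.2125)–(0.814455, 2.5066, -0.2125)  len=1.1042
  (v5,v14,v10) [+-+] → (-0.235658, 2.16537, -0.2125)–(-2.13227, 1.54915, -0.2125)  len=1.9942
  (v12,v17,v13) [++-] → (-1.4229, 0.655769, -0.2125)–(-1.4229, 1.0338, -0.2125)  len=0.3780
  (v13,v17,v18) [-+-] → (-1.4229, 0.655769, -0.2125)–(-1.4229, -1.0338, -0.2125)  len=1.6896
  (v14,v19,v10) [--+] → (-2.13227, 0.444984, -0.2125)–(-2.13227, 1.54915, -0.2125)  len=1.1042
  (v10,v19,v15) [+-+] → (-2.13227, 0.444984, -0.2125)–(-2.13227, -1.54915, -0.2125)  len=1.9941
  (v17,v22,v18) [++-] → (-1.06337, -1.15063, -0.2125)–(-1.4229, -1.0338, -0.2125)  len=0.3780
  (v18,v22,v23) [-+-] → (-1.06337, -1.15063, -0.2125)–(0.5435, -1.6728, -0.2125)  len=1.6896
  (v19,v24,v15) [--+] → (-1.08216, -1.89038, -0.2125)–(-2.13227, -1.54915, -0.2125)  len=1.1042
  (v15,v24,v20) [+-+] → (-1.08216, -1.89038, -0.2125)–(0.814455, -2.5066, -0.2125)  len=1.9942
  (v22,v2,v23) [++-] → (0.765719, -1.36695, -0.2125)–(0.5435, -1.6728, -0.2125)  len=0.3781
  (v23,v2,v3) [-+-] → (0.765719, -1.36695, -0.2125)–(1.7589, 0, -0.2125)  len=1.6897
  (v24,v4,v20) [--+] → (1.46348, -1.61328, -0.2125)–(0.814455, -2.5066, -0.2125)  len=1.1042
  (v20,v4,v0) [+-+] → (1.46348, -1.61328, -0.2125)–(2.63559, 0, -0.2125)  len=1.9941

Chained into 2 loop(s):
  loop 1: 10 segments, perimeter = 10.3383
  loop 2: 10 segments, perimeter = 15.4917
Total perimeter = 25.830

loops=2 perimeter=25.830


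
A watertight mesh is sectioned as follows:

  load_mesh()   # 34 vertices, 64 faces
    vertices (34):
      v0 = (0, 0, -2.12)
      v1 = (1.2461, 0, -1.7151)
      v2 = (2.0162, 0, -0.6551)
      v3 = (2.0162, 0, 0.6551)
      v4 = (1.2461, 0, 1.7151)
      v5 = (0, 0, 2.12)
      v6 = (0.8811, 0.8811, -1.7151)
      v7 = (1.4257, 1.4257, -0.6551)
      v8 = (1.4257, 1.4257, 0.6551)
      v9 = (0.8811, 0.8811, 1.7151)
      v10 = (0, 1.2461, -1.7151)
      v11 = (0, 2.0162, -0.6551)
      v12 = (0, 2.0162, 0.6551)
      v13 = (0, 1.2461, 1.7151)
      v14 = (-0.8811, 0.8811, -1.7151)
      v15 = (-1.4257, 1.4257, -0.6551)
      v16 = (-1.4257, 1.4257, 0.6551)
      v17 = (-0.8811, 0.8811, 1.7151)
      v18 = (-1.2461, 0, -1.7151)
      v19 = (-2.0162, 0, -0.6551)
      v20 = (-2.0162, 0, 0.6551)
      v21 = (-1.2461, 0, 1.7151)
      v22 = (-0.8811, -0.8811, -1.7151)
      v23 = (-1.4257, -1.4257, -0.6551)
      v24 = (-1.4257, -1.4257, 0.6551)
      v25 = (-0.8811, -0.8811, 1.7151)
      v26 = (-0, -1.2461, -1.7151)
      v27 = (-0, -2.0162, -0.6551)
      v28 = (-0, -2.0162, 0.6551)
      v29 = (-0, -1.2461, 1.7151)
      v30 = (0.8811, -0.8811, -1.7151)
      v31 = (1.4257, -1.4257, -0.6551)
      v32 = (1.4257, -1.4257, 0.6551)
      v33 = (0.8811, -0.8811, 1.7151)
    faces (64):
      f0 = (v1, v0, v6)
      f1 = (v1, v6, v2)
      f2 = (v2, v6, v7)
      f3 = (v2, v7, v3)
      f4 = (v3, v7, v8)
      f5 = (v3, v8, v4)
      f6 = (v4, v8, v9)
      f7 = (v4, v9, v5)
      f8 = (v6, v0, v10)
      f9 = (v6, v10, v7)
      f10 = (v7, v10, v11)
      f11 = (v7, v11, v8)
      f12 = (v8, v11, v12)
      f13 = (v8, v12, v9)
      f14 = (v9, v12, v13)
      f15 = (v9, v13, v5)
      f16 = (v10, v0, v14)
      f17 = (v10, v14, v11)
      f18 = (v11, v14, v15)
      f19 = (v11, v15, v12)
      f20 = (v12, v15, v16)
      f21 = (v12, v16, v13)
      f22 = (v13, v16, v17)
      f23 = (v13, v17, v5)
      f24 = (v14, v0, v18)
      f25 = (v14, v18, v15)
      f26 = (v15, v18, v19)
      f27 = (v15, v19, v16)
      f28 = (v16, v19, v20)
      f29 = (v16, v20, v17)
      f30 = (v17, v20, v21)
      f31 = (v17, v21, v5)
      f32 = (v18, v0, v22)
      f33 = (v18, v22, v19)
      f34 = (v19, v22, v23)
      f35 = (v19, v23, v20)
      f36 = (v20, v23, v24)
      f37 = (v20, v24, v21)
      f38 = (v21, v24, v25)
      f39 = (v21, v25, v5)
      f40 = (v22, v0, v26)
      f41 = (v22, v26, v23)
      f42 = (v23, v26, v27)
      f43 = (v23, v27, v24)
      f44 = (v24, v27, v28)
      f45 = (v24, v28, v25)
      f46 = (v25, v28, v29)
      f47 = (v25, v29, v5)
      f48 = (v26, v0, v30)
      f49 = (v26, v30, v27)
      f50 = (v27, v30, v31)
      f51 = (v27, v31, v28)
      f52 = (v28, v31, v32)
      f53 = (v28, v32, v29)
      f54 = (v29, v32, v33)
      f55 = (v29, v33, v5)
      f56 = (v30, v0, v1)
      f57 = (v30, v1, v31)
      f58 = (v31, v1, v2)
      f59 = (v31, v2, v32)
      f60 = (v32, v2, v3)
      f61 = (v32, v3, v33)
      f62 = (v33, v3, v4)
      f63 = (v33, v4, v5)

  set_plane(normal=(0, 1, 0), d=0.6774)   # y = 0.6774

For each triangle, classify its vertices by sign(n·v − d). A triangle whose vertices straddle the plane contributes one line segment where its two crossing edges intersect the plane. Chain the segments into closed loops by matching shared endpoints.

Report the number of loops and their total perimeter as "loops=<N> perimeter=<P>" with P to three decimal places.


Straddling triangles (20 of 64):
  (v1,v0,v6) [--+] → (0.6774, 0.6774, -1.80871)–(0.965484, 0.6774, -1.7151)  len=0.3029
  (v1,v6,v2) [-+-] → (0.965484, 0.6774, -1.7151)–(1.14352, 0.6774, -1.47004)  len=0.3029
  (v2,v6,v7) [-++] → (1.14352, 0.6774, -1.47004)–(1.73563, 0.6774, -0.6551)  len=1.0073
  (v2,v7,v3) [-+-] → (1.73563, 0.6774, -0.6551)–(1.73563, 0.6774, 0.0325781)  len=0.6877
  (v3,v7,v8) [-++] → (1.73563, 0.6774, 0.0325781)–(1.73563, 0.6774, 0.6551)  len=0.6225
  (v3,v8,v4) [-+-] → (1.73563, 0.6774, 0.6551)–(1.33143, 0.6774, 1.21146)  len=0.6877
  (v4,v8,v9) [-++] → (1.33143, 0.6774, 1.21146)–(0.965484, 0.6774, 1.7151)  len=0.6226
  (v4,v9,v5) [-+-] → (0.965484, 0.6774, 1.7151)–(0.6774, 0.6774, 1.80871)  len=0.3029
  (v6,v0,v10) [+-+] → (0.6774, 0.6774, -1.80871)–(0, 0.6774, -1.89989)  len=0.6835
  (v9,v13,v5) [++-] → (0, 0.6774, 1.89989)–(0.6774, 0.6774, 1.80871)  len=0.6835
  (v10,v0,v14) [+-+] → (0, 0.6774, -1.89989)–(-0.6774, 0.6774, -1.80871)  len=0.6835
  (v13,v17,v5) [++-] → (-0.6774, 0.6774, 1.80871)–(0, 0.6774, 1.89989)  len=0.6835
  (v14,v0,v18) [+--] → (-0.6774, 0.6774, -1.80871)–(-0.965484, 0.6774, -1.7151)  len=0.3029
  (v14,v18,v15) [+-+] → (-0.965484, 0.6774, -1.7151)–(-1.33143, 0.6774, -1.21146)  len=0.6226
  (v15,v18,v19) [+--] → (-1.33143, 0.6774, -1.21146)–(-1.73563, 0.6774, -0.6551)  len=0.6877
  (v15,v19,v16) [+-+] → (-1.73563, 0.6774, -0.6551)–(-1.73563, 0.6774, -0.0325781)  len=0.6225
  (v16,v19,v20) [+--] → (-1.73563, 0.6774, -0.0325781)–(-1.73563, 0.6774, 0.6551)  len=0.6877
  (v16,v20,v17) [+-+] → (-1.73563, 0.6774, 0.6551)–(-1.14352, 0.6774, 1.47004)  len=1.0073
  (v17,v20,v21) [+--] → (-1.14352, 0.6774, 1.47004)–(-0.965484, 0.6774, 1.7151)  len=0.3029
  (v17,v21,v5) [+--] → (-0.965484, 0.6774, 1.7151)–(-0.6774, 0.6774, 1.80871)  len=0.3029

Chained into 1 loop(s):
  loop 1: 20 segments, perimeter = 11.8070
Total perimeter = 11.807

loops=1 perimeter=11.807
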